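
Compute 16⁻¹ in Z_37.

7

By the extended Euclidean algorithm:
37 = 2×16 + 5
16 = 3×5 + 1
5 = 5×1 + 0
gcd(16, 37) = 1, so the inverse exists.
Back-substitute for 1:
1 = 1×16 − 3×5
  = −3×37 + 7×16
So 16⁻¹ ≡ 7 (mod 37).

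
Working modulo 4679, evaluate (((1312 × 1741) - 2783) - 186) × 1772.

3365

1312 × 1741 = 2284192 ≡ 840 (mod 4679)
840 - 2783 = -1943 ≡ 2736 (mod 4679)
2736 - 186 = 2550
2550 × 1772 = 4518600 ≡ 3365 (mod 4679)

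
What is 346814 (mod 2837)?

346814 = 122*2837 + 700, so 346814 ≡ 700 (mod 2837).

700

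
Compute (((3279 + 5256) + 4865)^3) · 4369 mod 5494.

4288

3279 + 5256 = 8535 ≡ 3041 (mod 5494)
3041 + 4865 = 7906 ≡ 2412 (mod 5494)
(2412)^3 ≡ 2814 (mod 5494)
2814 · 4369 = 12294366 ≡ 4288 (mod 5494)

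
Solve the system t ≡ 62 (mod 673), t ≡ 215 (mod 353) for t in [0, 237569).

673⁻¹ mod 353: 673×246 ≡ 1 (mod 353), so 673⁻¹ ≡ 246.
t = 62 + 673×((215 − 62)×246 mod 353) = 62 + 673×220 = 148122.

148122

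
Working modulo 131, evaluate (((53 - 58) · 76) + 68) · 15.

53 - 58 = -5 ≡ 126 (mod 131)
126 · 76 = 9576 ≡ 13 (mod 131)
13 + 68 = 81
81 · 15 = 1215 ≡ 36 (mod 131)

36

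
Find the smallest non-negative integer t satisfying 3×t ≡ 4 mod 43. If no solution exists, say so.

30

gcd(3, 43) = 1, so a unique solution mod 43 exists.
3⁻¹ ≡ 29 (mod 43).
t ≡ 29×4 ≡ 30 (mod 43).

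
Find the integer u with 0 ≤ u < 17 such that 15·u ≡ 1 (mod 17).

8

Apply the Euclidean algorithm and back-substitute:
17 = 1·15 + 2
15 = 7·2 + 1
2 = 2·1 + 0
gcd(15, 17) = 1, so the inverse exists.
Back-substitute for 1:
1 = 1·15 − 7·2
  = −7·17 + 8·15
So 15⁻¹ ≡ 8 (mod 17).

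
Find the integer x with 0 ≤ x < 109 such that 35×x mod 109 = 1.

109 = 3×35 + 4
35 = 8×4 + 3
4 = 1×3 + 1
3 = 3×1 + 0
gcd(35, 109) = 1, so the inverse exists.
Bézout: 1 = 9×109 − 28×35.
So 35⁻¹ ≡ −28 ≡ 81 (mod 109).

81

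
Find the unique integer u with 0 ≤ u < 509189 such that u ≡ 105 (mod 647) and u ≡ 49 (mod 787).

647⁻¹ mod 787: 647×579 ≡ 1 (mod 787), so 647⁻¹ ≡ 579.
u = 105 + 647×((49 − 105)×579 mod 787) = 105 + 647×630 = 407715.

407715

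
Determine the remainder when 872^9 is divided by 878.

Using repeated squaring:
9 in binary is 1001, i.e. 9 = 8 + 1.
872^1 ≡ 872 (mod 878)
872^2 ≡ 872^2 = 760384 ≡ 36 (mod 878)
872^4 ≡ 36^2 = 1296 ≡ 418 (mod 878)
872^8 ≡ 418^2 = 174724 ≡ 2 (mod 878)
872^9 = 872^8 · 872^1 ≡ 2 · 872 (mod 878).
2 · 872 = 1744 ≡ 866 (mod 878).

866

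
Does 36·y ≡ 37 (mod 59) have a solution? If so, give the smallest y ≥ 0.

gcd(36, 59) = 1, so a unique solution mod 59 exists.
36⁻¹ ≡ 41 (mod 59).
y ≡ 41·37 ≡ 42 (mod 59).

42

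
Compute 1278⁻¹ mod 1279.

Apply the Euclidean algorithm and back-substitute:
1279 = 1·1278 + 1
1278 = 1278·1 + 0
gcd(1278, 1279) = 1, so the inverse exists.
Bézout: 1 = 1·1279 − 1·1278.
So 1278⁻¹ ≡ −1 ≡ 1278 (mod 1279).

1278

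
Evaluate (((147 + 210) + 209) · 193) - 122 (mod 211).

147 + 210 = 357 ≡ 146 (mod 211)
146 + 209 = 355 ≡ 144 (mod 211)
144 · 193 = 27792 ≡ 151 (mod 211)
151 - 122 = 29

29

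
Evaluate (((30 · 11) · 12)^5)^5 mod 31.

30

30 · 11 = 330 ≡ 20 (mod 31)
20 · 12 = 240 ≡ 23 (mod 31)
(23)^5 ≡ 30 (mod 31)
(30)^5 ≡ 30 (mod 31)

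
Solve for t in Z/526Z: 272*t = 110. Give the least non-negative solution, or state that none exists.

gcd(272, 526) = 2, and 2 | 110, so solutions exist.
Divide through by 2: 136*t ≡ 55 mod 263.
136⁻¹ ≡ 234 (mod 263).
t ≡ 234*55 ≡ 246 (mod 263).
The smallest non-negative solution is t = 246.

246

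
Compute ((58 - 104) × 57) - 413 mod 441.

52

58 - 104 = -46 ≡ 395 (mod 441)
395 × 57 = 22515 ≡ 24 (mod 441)
24 - 413 = -389 ≡ 52 (mod 441)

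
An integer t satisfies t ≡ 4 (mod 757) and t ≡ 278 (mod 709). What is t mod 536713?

429223

757⁻¹ mod 709: 757×517 ≡ 1 (mod 709), so 757⁻¹ ≡ 517.
t = 4 + 757×((278 − 4)×517 mod 709) = 4 + 757×567 = 429223.
Check: 429223 mod 757 = 4, 429223 mod 709 = 278. ✓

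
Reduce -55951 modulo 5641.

-55951 = -10×5641 + 459, so -55951 ≡ 459 (mod 5641).

459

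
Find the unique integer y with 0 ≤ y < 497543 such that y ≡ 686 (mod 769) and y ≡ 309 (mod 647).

769⁻¹ mod 647: 769·472 ≡ 1 (mod 647), so 769⁻¹ ≡ 472.
y = 686 + 769·((309 − 686)·472 mod 647) = 686 + 769·628 = 483618.
Check: 483618 mod 769 = 686, 483618 mod 647 = 309. ✓

483618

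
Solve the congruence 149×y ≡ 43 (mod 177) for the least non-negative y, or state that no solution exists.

gcd(149, 177) = 1, so a unique solution mod 177 exists.
149⁻¹ ≡ 158 (mod 177).
y ≡ 158×43 ≡ 68 (mod 177).

68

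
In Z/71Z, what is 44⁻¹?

71 = 1*44 + 27
44 = 1*27 + 17
27 = 1*17 + 10
17 = 1*10 + 7
10 = 1*7 + 3
7 = 2*3 + 1
3 = 3*1 + 0
gcd(44, 71) = 1, so the inverse exists.
Bézout: 1 = −13*71 + 21*44.
So 44⁻¹ ≡ 21 (mod 71).

21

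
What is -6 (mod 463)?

-6 = -1×463 + 457, so -6 ≡ 457 (mod 463).

457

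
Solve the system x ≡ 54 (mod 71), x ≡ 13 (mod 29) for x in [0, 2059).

71⁻¹ mod 29: 71×9 ≡ 1 (mod 29), so 71⁻¹ ≡ 9.
x = 54 + 71×((13 − 54)×9 mod 29) = 54 + 71×8 = 622.

622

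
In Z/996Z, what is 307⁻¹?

571

By the extended Euclidean algorithm:
996 = 3·307 + 75
307 = 4·75 + 7
75 = 10·7 + 5
7 = 1·5 + 2
5 = 2·2 + 1
2 = 2·1 + 0
gcd(307, 996) = 1, so the inverse exists.
Back-substitute for 1:
1 = 1·5 − 2·2
  = −2·7 + 3·5
  = 3·75 − 32·7
  = −32·307 + 131·75
  = 131·996 − 425·307
So 307⁻¹ ≡ −425 ≡ 571 (mod 996).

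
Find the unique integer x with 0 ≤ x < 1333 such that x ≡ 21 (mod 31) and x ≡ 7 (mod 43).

1168

31⁻¹ mod 43: 31×25 ≡ 1 (mod 43), so 31⁻¹ ≡ 25.
x = 21 + 31×((7 − 21)×25 mod 43) = 21 + 31×37 = 1168.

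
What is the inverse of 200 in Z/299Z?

151

299 = 1·200 + 99
200 = 2·99 + 2
99 = 49·2 + 1
2 = 2·1 + 0
gcd(200, 299) = 1, so the inverse exists.
Back-substitute for 1:
1 = 1·99 − 49·2
  = −49·200 + 99·99
  = 99·299 − 148·200
So 200⁻¹ ≡ −148 ≡ 151 (mod 299).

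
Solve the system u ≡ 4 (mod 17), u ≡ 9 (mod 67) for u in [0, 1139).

344

17⁻¹ mod 67: 17·4 ≡ 1 (mod 67), so 17⁻¹ ≡ 4.
u = 4 + 17·((9 − 4)·4 mod 67) = 4 + 17·20 = 344.
Check: 344 mod 17 = 4, 344 mod 67 = 9. ✓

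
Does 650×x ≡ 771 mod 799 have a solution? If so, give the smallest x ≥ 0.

gcd(650, 799) = 1, so a unique solution mod 799 exists.
650⁻¹ ≡ 370 (mod 799).
x ≡ 370×771 ≡ 27 (mod 799).

27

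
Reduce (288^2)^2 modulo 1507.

(288)^2 ≡ 59 (mod 1507)
(59)^2 ≡ 467 (mod 1507)

467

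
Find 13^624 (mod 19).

624 in binary is 1001110000, i.e. 624 = 512 + 64 + 32 + 16.
13^1 ≡ 13 (mod 19)
13^2 ≡ 13^2 = 169 ≡ 17 (mod 19)
13^4 ≡ 17^2 = 289 ≡ 4 (mod 19)
13^8 ≡ 4^2 = 16 (mod 19)
13^16 ≡ 16^2 = 256 ≡ 9 (mod 19)
13^32 ≡ 9^2 = 81 ≡ 5 (mod 19)
13^64 ≡ 5^2 = 25 ≡ 6 (mod 19)
13^128 ≡ 6^2 = 36 ≡ 17 (mod 19)
13^256 ≡ 17^2 = 289 ≡ 4 (mod 19)
13^512 ≡ 4^2 = 16 (mod 19)
13^624 = 13^512 * 13^64 * 13^32 * 13^16 ≡ 16 * 6 * 5 * 9 (mod 19).
Accumulate the product:
16 * 6 = 96 ≡ 1
1 * 5 = 5
5 * 9 = 45 ≡ 7

7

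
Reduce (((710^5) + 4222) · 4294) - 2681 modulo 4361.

1656

(710)^5 ≡ 4240 (mod 4361)
4240 + 4222 = 8462 ≡ 4101 (mod 4361)
4101 · 4294 = 17609694 ≡ 4337 (mod 4361)
4337 - 2681 = 1656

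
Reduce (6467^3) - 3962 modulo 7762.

(6467)^3 ≡ 5891 (mod 7762)
5891 - 3962 = 1929

1929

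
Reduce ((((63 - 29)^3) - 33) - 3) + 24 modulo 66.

63 - 29 = 34
(34)^3 ≡ 34 (mod 66)
34 - 33 = 1
1 - 3 = -2 ≡ 64 (mod 66)
64 + 24 = 88 ≡ 22 (mod 66)

22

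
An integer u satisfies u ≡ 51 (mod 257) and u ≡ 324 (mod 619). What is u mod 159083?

257⁻¹ mod 619: 257·224 ≡ 1 (mod 619), so 257⁻¹ ≡ 224.
u = 51 + 257·((324 − 51)·224 mod 619) = 51 + 257·490 = 125981.

125981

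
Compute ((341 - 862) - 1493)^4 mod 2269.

341 - 862 = -521 ≡ 1748 (mod 2269)
1748 - 1493 = 255
(255)^4 ≡ 891 (mod 2269)

891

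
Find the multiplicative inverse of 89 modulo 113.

80

113 = 1×89 + 24
89 = 3×24 + 17
24 = 1×17 + 7
17 = 2×7 + 3
7 = 2×3 + 1
3 = 3×1 + 0
gcd(89, 113) = 1, so the inverse exists.
Back-substitute for 1:
1 = 1×7 − 2×3
  = −2×17 + 5×7
  = 5×24 − 7×17
  = −7×89 + 26×24
  = 26×113 − 33×89
So 89⁻¹ ≡ −33 ≡ 80 (mod 113).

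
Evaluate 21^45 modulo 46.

21

Compute successive squares:
21^1 ≡ 21 (mod 46)
21^2 ≡ 21^2 = 441 ≡ 27 (mod 46)
21^4 ≡ 27^2 = 729 ≡ 39 (mod 46)
21^8 ≡ 39^2 = 1521 ≡ 3 (mod 46)
21^16 ≡ 3^2 = 9 (mod 46)
21^32 ≡ 9^2 = 81 ≡ 35 (mod 46)
21^45 = 21^32 * 21^8 * 21^4 * 21^1 ≡ 35 * 3 * 39 * 21 (mod 46).
Accumulate the product:
35 * 3 = 105 ≡ 13
13 * 39 = 507 ≡ 1
1 * 21 = 21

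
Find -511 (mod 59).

-511 = -9×59 + 20, so -511 ≡ 20 (mod 59).

20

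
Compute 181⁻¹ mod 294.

294 = 1·181 + 113
181 = 1·113 + 68
113 = 1·68 + 45
68 = 1·45 + 23
45 = 1·23 + 22
23 = 1·22 + 1
22 = 22·1 + 0
gcd(181, 294) = 1, so the inverse exists.
Back-substitute for 1:
1 = 1·23 − 1·22
  = −1·45 + 2·23
  = 2·68 − 3·45
  = −3·113 + 5·68
  = 5·181 − 8·113
  = −8·294 + 13·181
So 181⁻¹ ≡ 13 (mod 294).

13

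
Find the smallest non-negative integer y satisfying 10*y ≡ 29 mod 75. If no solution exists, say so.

no solution

gcd(10, 75) = 5, and 5 does not divide 29.
So the congruence has no solution.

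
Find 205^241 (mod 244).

205

241 in binary is 11110001, i.e. 241 = 128 + 64 + 32 + 16 + 1.
205^1 ≡ 205 (mod 244)
205^2 ≡ 205^2 = 42025 ≡ 57 (mod 244)
205^4 ≡ 57^2 = 3249 ≡ 77 (mod 244)
205^8 ≡ 77^2 = 5929 ≡ 73 (mod 244)
205^16 ≡ 73^2 = 5329 ≡ 205 (mod 244)
205^32 ≡ 205^2 = 42025 ≡ 57 (mod 244)
205^64 ≡ 57^2 = 3249 ≡ 77 (mod 244)
205^128 ≡ 77^2 = 5929 ≡ 73 (mod 244)
205^241 = 205^128 · 205^64 · 205^32 · 205^16 · 205^1 ≡ 73 · 77 · 57 · 205 · 205 (mod 244).
Accumulate the product:
73 · 77 = 5621 ≡ 9
9 · 57 = 513 ≡ 25
25 · 205 = 5125 ≡ 1
1 · 205 = 205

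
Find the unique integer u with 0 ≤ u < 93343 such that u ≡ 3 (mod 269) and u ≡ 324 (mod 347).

269⁻¹ mod 347: 269·129 ≡ 1 (mod 347), so 269⁻¹ ≡ 129.
u = 3 + 269·((324 − 3)·129 mod 347) = 3 + 269·116 = 31207.

31207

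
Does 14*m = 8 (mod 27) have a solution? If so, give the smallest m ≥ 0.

16

gcd(14, 27) = 1, so a unique solution mod 27 exists.
14⁻¹ ≡ 2 (mod 27).
m ≡ 2*8 ≡ 16 (mod 27).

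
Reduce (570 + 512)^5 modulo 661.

570 + 512 = 1082 ≡ 421 (mod 661)
(421)^5 ≡ 441 (mod 661)

441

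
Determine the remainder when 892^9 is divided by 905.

122

892^1 ≡ 892 (mod 905)
892^2 ≡ 892^2 = 795664 ≡ 169 (mod 905)
892^4 ≡ 169^2 = 28561 ≡ 506 (mod 905)
892^8 ≡ 506^2 = 256036 ≡ 826 (mod 905)
892^9 = 892^8 * 892^1 ≡ 826 * 892 (mod 905).
826 * 892 = 736792 ≡ 122 (mod 905).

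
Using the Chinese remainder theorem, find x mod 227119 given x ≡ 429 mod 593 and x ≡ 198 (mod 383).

593⁻¹ mod 383: 593·352 ≡ 1 (mod 383), so 593⁻¹ ≡ 352.
x = 429 + 593·((198 − 429)·352 mod 383) = 429 + 593·267 = 158760.

158760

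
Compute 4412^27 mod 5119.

27 in binary is 11011, i.e. 27 = 16 + 8 + 2 + 1.
4412^1 ≡ 4412 (mod 5119)
4412^2 ≡ 4412^2 = 19465744 ≡ 3306 (mod 5119)
4412^4 ≡ 3306^2 = 10929636 ≡ 571 (mod 5119)
4412^8 ≡ 571^2 = 326041 ≡ 3544 (mod 5119)
4412^16 ≡ 3544^2 = 12559936 ≡ 3029 (mod 5119)
4412^27 = 4412^16 · 4412^8 · 4412^2 · 4412^1 ≡ 3029 · 3544 · 3306 · 4412 (mod 5119).
Accumulate the product:
3029 · 3544 = 10734776 ≡ 233
233 · 3306 = 770298 ≡ 2448
2448 · 4412 = 10800576 ≡ 4605

4605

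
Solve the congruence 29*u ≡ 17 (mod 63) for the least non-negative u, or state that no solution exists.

gcd(29, 63) = 1, so a unique solution mod 63 exists.
29⁻¹ ≡ 50 (mod 63).
u ≡ 50*17 ≡ 31 (mod 63).

31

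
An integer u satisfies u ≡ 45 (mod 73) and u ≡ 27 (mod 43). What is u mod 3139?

629

73⁻¹ mod 43: 73·33 ≡ 1 (mod 43), so 73⁻¹ ≡ 33.
u = 45 + 73·((27 − 45)·33 mod 43) = 45 + 73·8 = 629.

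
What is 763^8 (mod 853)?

310

By square-and-multiply:
763^1 ≡ 763 (mod 853)
763^2 ≡ 763^2 = 582169 ≡ 423 (mod 853)
763^4 ≡ 423^2 = 178929 ≡ 652 (mod 853)
763^8 ≡ 652^2 = 425104 ≡ 310 (mod 853)
So 763^8 ≡ 310 (mod 853).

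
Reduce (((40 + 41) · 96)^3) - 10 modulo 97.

40 + 41 = 81
81 · 96 = 7776 ≡ 16 (mod 97)
(16)^3 ≡ 22 (mod 97)
22 - 10 = 12

12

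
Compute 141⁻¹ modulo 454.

By the extended Euclidean algorithm:
454 = 3×141 + 31
141 = 4×31 + 17
31 = 1×17 + 14
17 = 1×14 + 3
14 = 4×3 + 2
3 = 1×2 + 1
2 = 2×1 + 0
gcd(141, 454) = 1, so the inverse exists.
Back-substitute for 1:
1 = 1×3 − 1×2
  = −1×14 + 5×3
  = 5×17 − 6×14
  = −6×31 + 11×17
  = 11×141 − 50×31
  = −50×454 + 161×141
So 141⁻¹ ≡ 161 (mod 454).

161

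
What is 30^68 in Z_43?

31

68 in binary is 1000100, i.e. 68 = 64 + 4.
30^1 ≡ 30 (mod 43)
30^2 ≡ 30^2 = 900 ≡ 40 (mod 43)
30^4 ≡ 40^2 = 1600 ≡ 9 (mod 43)
30^8 ≡ 9^2 = 81 ≡ 38 (mod 43)
30^16 ≡ 38^2 = 1444 ≡ 25 (mod 43)
30^32 ≡ 25^2 = 625 ≡ 23 (mod 43)
30^64 ≡ 23^2 = 529 ≡ 13 (mod 43)
30^68 = 30^64 × 30^4 ≡ 13 × 9 (mod 43).
13 × 9 = 117 ≡ 31 (mod 43).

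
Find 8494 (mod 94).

8494 = 90×94 + 34, so 8494 ≡ 34 (mod 94).

34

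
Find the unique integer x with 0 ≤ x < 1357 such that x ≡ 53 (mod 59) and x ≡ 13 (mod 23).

289

59⁻¹ mod 23: 59×16 ≡ 1 (mod 23), so 59⁻¹ ≡ 16.
x = 53 + 59×((13 − 53)×16 mod 23) = 53 + 59×4 = 289.
Check: 289 mod 59 = 53, 289 mod 23 = 13. ✓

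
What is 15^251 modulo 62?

15

Compute successive squares:
15^1 ≡ 15 (mod 62)
15^2 ≡ 15^2 = 225 ≡ 39 (mod 62)
15^4 ≡ 39^2 = 1521 ≡ 33 (mod 62)
15^8 ≡ 33^2 = 1089 ≡ 35 (mod 62)
15^16 ≡ 35^2 = 1225 ≡ 47 (mod 62)
15^32 ≡ 47^2 = 2209 ≡ 39 (mod 62)
15^64 ≡ 39^2 = 1521 ≡ 33 (mod 62)
15^128 ≡ 33^2 = 1089 ≡ 35 (mod 62)
15^251 = 15^128 × 15^64 × 15^32 × 15^16 × 15^8 × 15^2 × 15^1 ≡ 35 × 33 × 39 × 47 × 35 × 39 × 15 (mod 62).
Accumulate the product:
35 × 33 = 1155 ≡ 39
39 × 39 = 1521 ≡ 33
33 × 47 = 1551 ≡ 1
1 × 35 = 35
35 × 39 = 1365 ≡ 1
1 × 15 = 15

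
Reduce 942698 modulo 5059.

1724

942698 = 186*5059 + 1724, so 942698 ≡ 1724 (mod 5059).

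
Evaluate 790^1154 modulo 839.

1154 in binary is 10010000010, i.e. 1154 = 1024 + 128 + 2.
790^1 ≡ 790 (mod 839)
790^2 ≡ 790^2 = 624100 ≡ 723 (mod 839)
790^4 ≡ 723^2 = 522729 ≡ 32 (mod 839)
790^8 ≡ 32^2 = 1024 ≡ 185 (mod 839)
790^16 ≡ 185^2 = 34225 ≡ 665 (mod 839)
790^32 ≡ 665^2 = 442225 ≡ 72 (mod 839)
790^64 ≡ 72^2 = 5184 ≡ 150 (mod 839)
790^128 ≡ 150^2 = 22500 ≡ 686 (mod 839)
790^256 ≡ 686^2 = 470596 ≡ 756 (mod 839)
790^512 ≡ 756^2 = 571536 ≡ 177 (mod 839)
790^1024 ≡ 177^2 = 31329 ≡ 286 (mod 839)
790^1154 = 790^1024 * 790^128 * 790^2 ≡ 286 * 686 * 723 (mod 839).
Accumulate the product:
286 * 686 = 196196 ≡ 709
709 * 723 = 512607 ≡ 817

817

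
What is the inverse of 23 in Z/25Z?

By the extended Euclidean algorithm:
25 = 1·23 + 2
23 = 11·2 + 1
2 = 2·1 + 0
gcd(23, 25) = 1, so the inverse exists.
Back-substitute for 1:
1 = 1·23 − 11·2
  = −11·25 + 12·23
So 23⁻¹ ≡ 12 (mod 25).

12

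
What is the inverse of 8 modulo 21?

Apply the Euclidean algorithm and back-substitute:
21 = 2×8 + 5
8 = 1×5 + 3
5 = 1×3 + 2
3 = 1×2 + 1
2 = 2×1 + 0
gcd(8, 21) = 1, so the inverse exists.
Back-substitute for 1:
1 = 1×3 − 1×2
  = −1×5 + 2×3
  = 2×8 − 3×5
  = −3×21 + 8×8
So 8⁻¹ ≡ 8 (mod 21).

8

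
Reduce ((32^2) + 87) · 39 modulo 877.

(32)^2 ≡ 147 (mod 877)
147 + 87 = 234
234 · 39 = 9126 ≡ 356 (mod 877)

356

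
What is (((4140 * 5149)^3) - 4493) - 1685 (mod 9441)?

4140 * 5149 = 21316860 ≡ 8523 (mod 9441)
(8523)^3 ≡ 3231 (mod 9441)
3231 - 4493 = -1262 ≡ 8179 (mod 9441)
8179 - 1685 = 6494

6494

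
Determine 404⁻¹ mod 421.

99

421 = 1*404 + 17
404 = 23*17 + 13
17 = 1*13 + 4
13 = 3*4 + 1
4 = 4*1 + 0
gcd(404, 421) = 1, so the inverse exists.
Bézout: 1 = −95*421 + 99*404.
So 404⁻¹ ≡ 99 (mod 421).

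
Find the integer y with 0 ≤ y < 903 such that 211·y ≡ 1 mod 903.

By the extended Euclidean algorithm:
903 = 4*211 + 59
211 = 3*59 + 34
59 = 1*34 + 25
34 = 1*25 + 9
25 = 2*9 + 7
9 = 1*7 + 2
7 = 3*2 + 1
2 = 2*1 + 0
gcd(211, 903) = 1, so the inverse exists.
Bézout: 1 = 93*903 − 398*211.
So 211⁻¹ ≡ −398 ≡ 505 (mod 903).

505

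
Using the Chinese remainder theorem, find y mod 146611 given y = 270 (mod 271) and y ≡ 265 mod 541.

271⁻¹ mod 541: 271×2 ≡ 1 (mod 541), so 271⁻¹ ≡ 2.
y = 270 + 271×((265 − 270)×2 mod 541) = 270 + 271×531 = 144171.

144171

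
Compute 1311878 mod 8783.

1311878 = 149·8783 + 3211, so 1311878 ≡ 3211 (mod 8783).

3211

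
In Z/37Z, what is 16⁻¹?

37 = 2·16 + 5
16 = 3·5 + 1
5 = 5·1 + 0
gcd(16, 37) = 1, so the inverse exists.
Back-substitute for 1:
1 = 1·16 − 3·5
  = −3·37 + 7·16
So 16⁻¹ ≡ 7 (mod 37).

7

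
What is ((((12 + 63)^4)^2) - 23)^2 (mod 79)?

12 + 63 = 75
(75)^4 ≡ 19 (mod 79)
(19)^2 ≡ 45 (mod 79)
45 - 23 = 22
(22)^2 ≡ 10 (mod 79)

10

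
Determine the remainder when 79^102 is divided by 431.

79^1 ≡ 79 (mod 431)
79^2 ≡ 79^2 = 6241 ≡ 207 (mod 431)
79^4 ≡ 207^2 = 42849 ≡ 180 (mod 431)
79^8 ≡ 180^2 = 32400 ≡ 75 (mod 431)
79^16 ≡ 75^2 = 5625 ≡ 22 (mod 431)
79^32 ≡ 22^2 = 484 ≡ 53 (mod 431)
79^64 ≡ 53^2 = 2809 ≡ 223 (mod 431)
79^102 = 79^64 × 79^32 × 79^4 × 79^2 ≡ 223 × 53 × 180 × 207 (mod 431).
Accumulate the product:
223 × 53 = 11819 ≡ 182
182 × 180 = 32760 ≡ 4
4 × 207 = 828 ≡ 397

397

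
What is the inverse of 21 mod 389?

352

Run the extended Euclidean algorithm:
389 = 18×21 + 11
21 = 1×11 + 10
11 = 1×10 + 1
10 = 10×1 + 0
gcd(21, 389) = 1, so the inverse exists.
Back-substitute for 1:
1 = 1×11 − 1×10
  = −1×21 + 2×11
  = 2×389 − 37×21
So 21⁻¹ ≡ −37 ≡ 352 (mod 389).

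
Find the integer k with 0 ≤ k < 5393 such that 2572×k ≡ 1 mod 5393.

Apply the Euclidean algorithm and back-substitute:
5393 = 2*2572 + 249
2572 = 10*249 + 82
249 = 3*82 + 3
82 = 27*3 + 1
3 = 3*1 + 0
gcd(2572, 5393) = 1, so the inverse exists.
Back-substitute for 1:
1 = 1*82 − 27*3
  = −27*249 + 82*82
  = 82*2572 − 847*249
  = −847*5393 + 1776*2572
So 2572⁻¹ ≡ 1776 (mod 5393).

1776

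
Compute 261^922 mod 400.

Compute successive squares:
922 in binary is 1110011010, i.e. 922 = 512 + 256 + 128 + 16 + 8 + 2.
261^1 ≡ 261 (mod 400)
261^2 ≡ 261^2 = 68121 ≡ 121 (mod 400)
261^4 ≡ 121^2 = 14641 ≡ 241 (mod 400)
261^8 ≡ 241^2 = 58081 ≡ 81 (mod 400)
261^16 ≡ 81^2 = 6561 ≡ 161 (mod 400)
261^32 ≡ 161^2 = 25921 ≡ 321 (mod 400)
261^64 ≡ 321^2 = 103041 ≡ 241 (mod 400)
261^128 ≡ 241^2 = 58081 ≡ 81 (mod 400)
261^256 ≡ 81^2 = 6561 ≡ 161 (mod 400)
261^512 ≡ 161^2 = 25921 ≡ 321 (mod 400)
261^922 = 261^512 · 261^256 · 261^128 · 261^16 · 261^8 · 261^2 ≡ 321 · 161 · 81 · 161 · 81 · 121 (mod 400).
Accumulate the product:
321 · 161 = 51681 ≡ 81
81 · 81 = 6561 ≡ 161
161 · 161 = 25921 ≡ 321
321 · 81 = 26001 ≡ 1
1 · 121 = 121

121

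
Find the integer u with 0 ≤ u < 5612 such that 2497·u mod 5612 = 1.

5612 = 2×2497 + 618
2497 = 4×618 + 25
618 = 24×25 + 18
25 = 1×18 + 7
18 = 2×7 + 4
7 = 1×4 + 3
4 = 1×3 + 1
3 = 3×1 + 0
gcd(2497, 5612) = 1, so the inverse exists.
Back-substitute for 1:
1 = 1×4 − 1×3
  = −1×7 + 2×4
  = 2×18 − 5×7
  = −5×25 + 7×18
  = 7×618 − 173×25
  = −173×2497 + 699×618
  = 699×5612 − 1571×2497
So 2497⁻¹ ≡ −1571 ≡ 4041 (mod 5612).

4041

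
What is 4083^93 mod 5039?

721

93 in binary is 1011101, i.e. 93 = 64 + 16 + 8 + 4 + 1.
4083^1 ≡ 4083 (mod 5039)
4083^2 ≡ 4083^2 = 16670889 ≡ 1877 (mod 5039)
4083^4 ≡ 1877^2 = 3523129 ≡ 868 (mod 5039)
4083^8 ≡ 868^2 = 753424 ≡ 2613 (mod 5039)
4083^16 ≡ 2613^2 = 6827769 ≡ 4963 (mod 5039)
4083^32 ≡ 4963^2 = 24631369 ≡ 737 (mod 5039)
4083^64 ≡ 737^2 = 543169 ≡ 3996 (mod 5039)
4083^93 = 4083^64 · 4083^16 · 4083^8 · 4083^4 · 4083^1 ≡ 3996 · 4963 · 2613 · 868 · 4083 (mod 5039).
Accumulate the product:
3996 · 4963 = 19832148 ≡ 3683
3683 · 2613 = 9623679 ≡ 4228
4228 · 868 = 3669904 ≡ 1512
1512 · 4083 = 6173496 ≡ 721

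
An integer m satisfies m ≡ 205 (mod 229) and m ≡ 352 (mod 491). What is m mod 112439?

229⁻¹ mod 491: 229·238 ≡ 1 (mod 491), so 229⁻¹ ≡ 238.
m = 205 + 229·((352 − 205)·238 mod 491) = 205 + 229·125 = 28830.
Check: 28830 mod 229 = 205, 28830 mod 491 = 352. ✓

28830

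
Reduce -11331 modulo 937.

-11331 = -13*937 + 850, so -11331 ≡ 850 (mod 937).

850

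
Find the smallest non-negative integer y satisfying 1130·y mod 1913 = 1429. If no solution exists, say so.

758

gcd(1130, 1913) = 1, so a unique solution mod 1913 exists.
1130⁻¹ ≡ 1698 (mod 1913).
y ≡ 1698·1429 ≡ 758 (mod 1913).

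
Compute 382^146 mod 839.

162

By square-and-multiply:
382^1 ≡ 382 (mod 839)
382^2 ≡ 382^2 = 145924 ≡ 777 (mod 839)
382^4 ≡ 777^2 = 603729 ≡ 488 (mod 839)
382^8 ≡ 488^2 = 238144 ≡ 707 (mod 839)
382^16 ≡ 707^2 = 499849 ≡ 644 (mod 839)
382^32 ≡ 644^2 = 414736 ≡ 270 (mod 839)
382^64 ≡ 270^2 = 72900 ≡ 746 (mod 839)
382^128 ≡ 746^2 = 556516 ≡ 259 (mod 839)
382^146 = 382^128 × 382^16 × 382^2 ≡ 259 × 644 × 777 (mod 839).
Accumulate the product:
259 × 644 = 166796 ≡ 674
674 × 777 = 523698 ≡ 162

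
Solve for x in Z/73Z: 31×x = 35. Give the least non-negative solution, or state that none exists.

60

gcd(31, 73) = 1, so a unique solution mod 73 exists.
31⁻¹ ≡ 33 (mod 73).
x ≡ 33×35 ≡ 60 (mod 73).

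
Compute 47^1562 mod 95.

54

1562 in binary is 11000011010, i.e. 1562 = 1024 + 512 + 16 + 8 + 2.
47^1 ≡ 47 (mod 95)
47^2 ≡ 47^2 = 2209 ≡ 24 (mod 95)
47^4 ≡ 24^2 = 576 ≡ 6 (mod 95)
47^8 ≡ 6^2 = 36 (mod 95)
47^16 ≡ 36^2 = 1296 ≡ 61 (mod 95)
47^32 ≡ 61^2 = 3721 ≡ 16 (mod 95)
47^64 ≡ 16^2 = 256 ≡ 66 (mod 95)
47^128 ≡ 66^2 = 4356 ≡ 81 (mod 95)
47^256 ≡ 81^2 = 6561 ≡ 6 (mod 95)
47^512 ≡ 6^2 = 36 (mod 95)
47^1024 ≡ 36^2 = 1296 ≡ 61 (mod 95)
47^1562 = 47^1024 · 47^512 · 47^16 · 47^8 · 47^2 ≡ 61 · 36 · 61 · 36 · 24 (mod 95).
Accumulate the product:
61 · 36 = 2196 ≡ 11
11 · 61 = 671 ≡ 6
6 · 36 = 216 ≡ 26
26 · 24 = 624 ≡ 54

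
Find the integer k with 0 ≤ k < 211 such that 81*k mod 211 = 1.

By the extended Euclidean algorithm:
211 = 2×81 + 49
81 = 1×49 + 32
49 = 1×32 + 17
32 = 1×17 + 15
17 = 1×15 + 2
15 = 7×2 + 1
2 = 2×1 + 0
gcd(81, 211) = 1, so the inverse exists.
Back-substitute for 1:
1 = 1×15 − 7×2
  = −7×17 + 8×15
  = 8×32 − 15×17
  = −15×49 + 23×32
  = 23×81 − 38×49
  = −38×211 + 99×81
So 81⁻¹ ≡ 99 (mod 211).

99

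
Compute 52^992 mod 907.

774

By square-and-multiply:
992 in binary is 1111100000, i.e. 992 = 512 + 256 + 128 + 64 + 32.
52^1 ≡ 52 (mod 907)
52^2 ≡ 52^2 = 2704 ≡ 890 (mod 907)
52^4 ≡ 890^2 = 792100 ≡ 289 (mod 907)
52^8 ≡ 289^2 = 83521 ≡ 77 (mod 907)
52^16 ≡ 77^2 = 5929 ≡ 487 (mod 907)
52^32 ≡ 487^2 = 237169 ≡ 442 (mod 907)
52^64 ≡ 442^2 = 195364 ≡ 359 (mod 907)
52^128 ≡ 359^2 = 128881 ≡ 87 (mod 907)
52^256 ≡ 87^2 = 7569 ≡ 313 (mod 907)
52^512 ≡ 313^2 = 97969 ≡ 13 (mod 907)
52^992 = 52^512 × 52^256 × 52^128 × 52^64 × 52^32 ≡ 13 × 313 × 87 × 359 × 442 (mod 907).
Accumulate the product:
13 × 313 = 4069 ≡ 441
441 × 87 = 38367 ≡ 273
273 × 359 = 98007 ≡ 51
51 × 442 = 22542 ≡ 774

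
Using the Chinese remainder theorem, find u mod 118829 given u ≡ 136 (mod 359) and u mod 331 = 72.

359⁻¹ mod 331: 359·201 ≡ 1 (mod 331), so 359⁻¹ ≡ 201.
u = 136 + 359·((72 − 136)·201 mod 331) = 136 + 359·45 = 16291.

16291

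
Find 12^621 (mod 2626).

621 in binary is 1001101101, i.e. 621 = 512 + 64 + 32 + 8 + 4 + 1.
12^1 ≡ 12 (mod 2626)
12^2 ≡ 12^2 = 144 (mod 2626)
12^4 ≡ 144^2 = 20736 ≡ 2354 (mod 2626)
12^8 ≡ 2354^2 = 5541316 ≡ 456 (mod 2626)
12^16 ≡ 456^2 = 207936 ≡ 482 (mod 2626)
12^32 ≡ 482^2 = 232324 ≡ 1236 (mod 2626)
12^64 ≡ 1236^2 = 1527696 ≡ 1990 (mod 2626)
12^128 ≡ 1990^2 = 3960100 ≡ 92 (mod 2626)
12^256 ≡ 92^2 = 8464 ≡ 586 (mod 2626)
12^512 ≡ 586^2 = 343396 ≡ 2016 (mod 2626)
12^621 = 12^512 · 12^64 · 12^32 · 12^8 · 12^4 · 12^1 ≡ 2016 · 1990 · 1236 · 456 · 2354 · 12 (mod 2626).
Accumulate the product:
2016 · 1990 = 4011840 ≡ 1938
1938 · 1236 = 2395368 ≡ 456
456 · 456 = 207936 ≡ 482
482 · 2354 = 1134628 ≡ 196
196 · 12 = 2352

2352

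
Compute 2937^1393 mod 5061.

1393 in binary is 10101110001, i.e. 1393 = 1024 + 256 + 64 + 32 + 16 + 1.
2937^1 ≡ 2937 (mod 5061)
2937^2 ≡ 2937^2 = 8625969 ≡ 2025 (mod 5061)
2937^4 ≡ 2025^2 = 4100625 ≡ 1215 (mod 5061)
2937^8 ≡ 1215^2 = 1476225 ≡ 3474 (mod 5061)
2937^16 ≡ 3474^2 = 12068676 ≡ 3252 (mod 5061)
2937^32 ≡ 3252^2 = 10575504 ≡ 3075 (mod 5061)
2937^64 ≡ 3075^2 = 9455625 ≡ 1677 (mod 5061)
2937^128 ≡ 1677^2 = 2812329 ≡ 3474 (mod 5061)
2937^256 ≡ 3474^2 = 12068676 ≡ 3252 (mod 5061)
2937^512 ≡ 3252^2 = 10575504 ≡ 3075 (mod 5061)
2937^1024 ≡ 3075^2 = 9455625 ≡ 1677 (mod 5061)
2937^1393 = 2937^1024 × 2937^256 × 2937^64 × 2937^32 × 2937^16 × 2937^1 ≡ 1677 × 3252 × 1677 × 3075 × 3252 × 2937 (mod 5061).
Accumulate the product:
1677 × 3252 = 5453604 ≡ 2907
2907 × 1677 = 4875039 ≡ 1296
1296 × 3075 = 3985200 ≡ 2193
2193 × 3252 = 7131636 ≡ 687
687 × 2937 = 2017719 ≡ 3441

3441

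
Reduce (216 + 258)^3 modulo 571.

356

216 + 258 = 474
(474)^3 ≡ 356 (mod 571)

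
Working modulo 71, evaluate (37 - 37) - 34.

37

37 - 37 = 0
0 - 34 = -34 ≡ 37 (mod 71)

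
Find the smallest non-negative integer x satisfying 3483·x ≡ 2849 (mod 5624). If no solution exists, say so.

4107

gcd(3483, 5624) = 1, so a unique solution mod 5624 exists.
3483⁻¹ ≡ 4899 (mod 5624).
x ≡ 4899·2849 ≡ 4107 (mod 5624).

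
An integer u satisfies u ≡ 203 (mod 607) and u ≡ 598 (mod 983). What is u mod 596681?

159844

607⁻¹ mod 983: 607·583 ≡ 1 (mod 983), so 607⁻¹ ≡ 583.
u = 203 + 607·((598 − 203)·583 mod 983) = 203 + 607·263 = 159844.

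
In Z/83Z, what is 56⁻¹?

Run the extended Euclidean algorithm:
83 = 1×56 + 27
56 = 2×27 + 2
27 = 13×2 + 1
2 = 2×1 + 0
gcd(56, 83) = 1, so the inverse exists.
Back-substitute for 1:
1 = 1×27 − 13×2
  = −13×56 + 27×27
  = 27×83 − 40×56
So 56⁻¹ ≡ −40 ≡ 43 (mod 83).

43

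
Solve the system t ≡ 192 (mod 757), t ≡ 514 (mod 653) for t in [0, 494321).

69079

757⁻¹ mod 653: 757·270 ≡ 1 (mod 653), so 757⁻¹ ≡ 270.
t = 192 + 757·((514 − 192)·270 mod 653) = 192 + 757·91 = 69079.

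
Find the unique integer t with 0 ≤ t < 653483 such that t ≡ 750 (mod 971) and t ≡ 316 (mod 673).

971⁻¹ mod 673: 971*201 ≡ 1 (mod 673), so 971⁻¹ ≡ 201.
t = 750 + 971*((316 − 750)*201 mod 673) = 750 + 971*256 = 249326.
Check: 249326 mod 971 = 750, 249326 mod 673 = 316. ✓

249326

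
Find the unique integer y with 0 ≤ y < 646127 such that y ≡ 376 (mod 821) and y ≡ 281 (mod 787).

359153

821⁻¹ mod 787: 821×625 ≡ 1 (mod 787), so 821⁻¹ ≡ 625.
y = 376 + 821×((281 − 376)×625 mod 787) = 376 + 821×437 = 359153.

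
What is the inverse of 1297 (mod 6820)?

Apply the Euclidean algorithm and back-substitute:
6820 = 5×1297 + 335
1297 = 3×335 + 292
335 = 1×292 + 43
292 = 6×43 + 34
43 = 1×34 + 9
34 = 3×9 + 7
9 = 1×7 + 2
7 = 3×2 + 1
2 = 2×1 + 0
gcd(1297, 6820) = 1, so the inverse exists.
Back-substitute for 1:
1 = 1×7 − 3×2
  = −3×9 + 4×7
  = 4×34 − 15×9
  = −15×43 + 19×34
  = 19×292 − 129×43
  = −129×335 + 148×292
  = 148×1297 − 573×335
  = −573×6820 + 3013×1297
So 1297⁻¹ ≡ 3013 (mod 6820).

3013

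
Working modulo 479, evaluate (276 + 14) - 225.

65

276 + 14 = 290
290 - 225 = 65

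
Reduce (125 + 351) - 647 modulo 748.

125 + 351 = 476
476 - 647 = -171 ≡ 577 (mod 748)

577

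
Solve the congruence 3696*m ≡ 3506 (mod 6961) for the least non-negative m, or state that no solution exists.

630

gcd(3696, 6961) = 1, so a unique solution mod 6961 exists.
3696⁻¹ ≡ 2891 (mod 6961).
m ≡ 2891*3506 ≡ 630 (mod 6961).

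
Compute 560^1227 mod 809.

52

1227 in binary is 10011001011, i.e. 1227 = 1024 + 128 + 64 + 8 + 2 + 1.
560^1 ≡ 560 (mod 809)
560^2 ≡ 560^2 = 313600 ≡ 517 (mod 809)
560^4 ≡ 517^2 = 267289 ≡ 319 (mod 809)
560^8 ≡ 319^2 = 101761 ≡ 636 (mod 809)
560^16 ≡ 636^2 = 404496 ≡ 805 (mod 809)
560^32 ≡ 805^2 = 648025 ≡ 16 (mod 809)
560^64 ≡ 16^2 = 256 (mod 809)
560^128 ≡ 256^2 = 65536 ≡ 7 (mod 809)
560^256 ≡ 7^2 = 49 (mod 809)
560^512 ≡ 49^2 = 2401 ≡ 783 (mod 809)
560^1024 ≡ 783^2 = 613089 ≡ 676 (mod 809)
560^1227 = 560^1024 · 560^128 · 560^64 · 560^8 · 560^2 · 560^1 ≡ 676 · 7 · 256 · 636 · 517 · 560 (mod 809).
Accumulate the product:
676 · 7 = 4732 ≡ 687
687 · 256 = 175872 ≡ 319
319 · 636 = 202884 ≡ 634
634 · 517 = 327778 ≡ 133
133 · 560 = 74480 ≡ 52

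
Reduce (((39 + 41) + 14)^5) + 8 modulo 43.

10

39 + 41 = 80 ≡ 37 (mod 43)
37 + 14 = 51 ≡ 8 (mod 43)
(8)^5 ≡ 2 (mod 43)
2 + 8 = 10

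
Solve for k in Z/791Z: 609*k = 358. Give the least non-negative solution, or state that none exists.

gcd(609, 791) = 7, and 7 does not divide 358.
So the congruence has no solution.

no solution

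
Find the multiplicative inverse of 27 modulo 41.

Apply the Euclidean algorithm and back-substitute:
41 = 1*27 + 14
27 = 1*14 + 13
14 = 1*13 + 1
13 = 13*1 + 0
gcd(27, 41) = 1, so the inverse exists.
Back-substitute for 1:
1 = 1*14 − 1*13
  = −1*27 + 2*14
  = 2*41 − 3*27
So 27⁻¹ ≡ −3 ≡ 38 (mod 41).

38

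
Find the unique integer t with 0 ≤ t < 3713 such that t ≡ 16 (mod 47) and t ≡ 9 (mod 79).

47⁻¹ mod 79: 47*37 ≡ 1 (mod 79), so 47⁻¹ ≡ 37.
t = 16 + 47*((9 − 16)*37 mod 79) = 16 + 47*57 = 2695.

2695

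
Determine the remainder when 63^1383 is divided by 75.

72

Using repeated squaring:
1383 in binary is 10101100111, i.e. 1383 = 1024 + 256 + 64 + 32 + 4 + 2 + 1.
63^1 ≡ 63 (mod 75)
63^2 ≡ 63^2 = 3969 ≡ 69 (mod 75)
63^4 ≡ 69^2 = 4761 ≡ 36 (mod 75)
63^8 ≡ 36^2 = 1296 ≡ 21 (mod 75)
63^16 ≡ 21^2 = 441 ≡ 66 (mod 75)
63^32 ≡ 66^2 = 4356 ≡ 6 (mod 75)
63^64 ≡ 6^2 = 36 (mod 75)
63^128 ≡ 36^2 = 1296 ≡ 21 (mod 75)
63^256 ≡ 21^2 = 441 ≡ 66 (mod 75)
63^512 ≡ 66^2 = 4356 ≡ 6 (mod 75)
63^1024 ≡ 6^2 = 36 (mod 75)
63^1383 = 63^1024 × 63^256 × 63^64 × 63^32 × 63^4 × 63^2 × 63^1 ≡ 36 × 66 × 36 × 6 × 36 × 69 × 63 (mod 75).
Accumulate the product:
36 × 66 = 2376 ≡ 51
51 × 36 = 1836 ≡ 36
36 × 6 = 216 ≡ 66
66 × 36 = 2376 ≡ 51
51 × 69 = 3519 ≡ 69
69 × 63 = 4347 ≡ 72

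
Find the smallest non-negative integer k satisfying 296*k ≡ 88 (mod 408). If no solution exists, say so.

32

gcd(296, 408) = 8, and 8 | 88, so solutions exist.
Divide through by 8: 37*k ≡ 11 mod 51.
37⁻¹ ≡ 40 (mod 51).
k ≡ 40*11 ≡ 32 (mod 51).
The smallest non-negative solution is k = 32.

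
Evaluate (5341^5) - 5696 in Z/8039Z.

(5341)^5 ≡ 4587 (mod 8039)
4587 - 5696 = -1109 ≡ 6930 (mod 8039)

6930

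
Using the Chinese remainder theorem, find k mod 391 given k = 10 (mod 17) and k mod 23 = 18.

17⁻¹ mod 23: 17·19 ≡ 1 (mod 23), so 17⁻¹ ≡ 19.
k = 10 + 17·((18 − 10)·19 mod 23) = 10 + 17·14 = 248.
Check: 248 mod 17 = 10, 248 mod 23 = 18. ✓

248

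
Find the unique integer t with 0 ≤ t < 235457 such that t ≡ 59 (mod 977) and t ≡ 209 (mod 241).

228677

977⁻¹ mod 241: 977×204 ≡ 1 (mod 241), so 977⁻¹ ≡ 204.
t = 59 + 977×((209 − 59)×204 mod 241) = 59 + 977×234 = 228677.
Check: 228677 mod 977 = 59, 228677 mod 241 = 209. ✓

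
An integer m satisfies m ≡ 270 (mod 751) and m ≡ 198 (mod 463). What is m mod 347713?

751⁻¹ mod 463: 751*336 ≡ 1 (mod 463), so 751⁻¹ ≡ 336.
m = 270 + 751*((198 − 270)*336 mod 463) = 270 + 751*347 = 260867.

260867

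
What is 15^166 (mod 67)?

15

166 in binary is 10100110, i.e. 166 = 128 + 32 + 4 + 2.
15^1 ≡ 15 (mod 67)
15^2 ≡ 15^2 = 225 ≡ 24 (mod 67)
15^4 ≡ 24^2 = 576 ≡ 40 (mod 67)
15^8 ≡ 40^2 = 1600 ≡ 59 (mod 67)
15^16 ≡ 59^2 = 3481 ≡ 64 (mod 67)
15^32 ≡ 64^2 = 4096 ≡ 9 (mod 67)
15^64 ≡ 9^2 = 81 ≡ 14 (mod 67)
15^128 ≡ 14^2 = 196 ≡ 62 (mod 67)
15^166 = 15^128 × 15^32 × 15^4 × 15^2 ≡ 62 × 9 × 40 × 24 (mod 67).
Accumulate the product:
62 × 9 = 558 ≡ 22
22 × 40 = 880 ≡ 9
9 × 24 = 216 ≡ 15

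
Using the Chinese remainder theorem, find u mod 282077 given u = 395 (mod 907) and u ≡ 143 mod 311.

907⁻¹ mod 311: 907·299 ≡ 1 (mod 311), so 907⁻¹ ≡ 299.
u = 395 + 907·((143 − 395)·299 mod 311) = 395 + 907·225 = 204470.

204470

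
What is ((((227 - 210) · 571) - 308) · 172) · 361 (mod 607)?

130

227 - 210 = 17
17 · 571 = 9707 ≡ 602 (mod 607)
602 - 308 = 294
294 · 172 = 50568 ≡ 187 (mod 607)
187 · 361 = 67507 ≡ 130 (mod 607)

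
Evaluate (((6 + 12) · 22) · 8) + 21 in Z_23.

15

6 + 12 = 18
18 · 22 = 396 ≡ 5 (mod 23)
5 · 8 = 40 ≡ 17 (mod 23)
17 + 21 = 38 ≡ 15 (mod 23)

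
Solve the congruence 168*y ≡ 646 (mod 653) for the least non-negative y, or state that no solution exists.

136

gcd(168, 653) = 1, so a unique solution mod 653 exists.
168⁻¹ ≡ 447 (mod 653).
y ≡ 447*646 ≡ 136 (mod 653).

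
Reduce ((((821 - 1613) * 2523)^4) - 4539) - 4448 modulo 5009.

4917

821 - 1613 = -792 ≡ 4217 (mod 5009)
4217 * 2523 = 10639491 ≡ 375 (mod 5009)
(375)^4 ≡ 3886 (mod 5009)
3886 - 4539 = -653 ≡ 4356 (mod 5009)
4356 - 4448 = -92 ≡ 4917 (mod 5009)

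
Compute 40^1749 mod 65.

40^1 ≡ 40 (mod 65)
40^2 ≡ 40^2 = 1600 ≡ 40 (mod 65)
40^4 ≡ 40^2 = 1600 ≡ 40 (mod 65)
40^8 ≡ 40^2 = 1600 ≡ 40 (mod 65)
40^16 ≡ 40^2 = 1600 ≡ 40 (mod 65)
40^32 ≡ 40^2 = 1600 ≡ 40 (mod 65)
40^64 ≡ 40^2 = 1600 ≡ 40 (mod 65)
40^128 ≡ 40^2 = 1600 ≡ 40 (mod 65)
40^256 ≡ 40^2 = 1600 ≡ 40 (mod 65)
40^512 ≡ 40^2 = 1600 ≡ 40 (mod 65)
40^1024 ≡ 40^2 = 1600 ≡ 40 (mod 65)
40^1749 = 40^1024 · 40^512 · 40^128 · 40^64 · 40^16 · 40^4 · 40^1 ≡ 40 · 40 · 40 · 40 · 40 · 40 · 40 (mod 65).
Accumulate the product:
40 · 40 = 1600 ≡ 40
40 · 40 = 1600 ≡ 40
40 · 40 = 1600 ≡ 40
40 · 40 = 1600 ≡ 40
40 · 40 = 1600 ≡ 40
40 · 40 = 1600 ≡ 40

40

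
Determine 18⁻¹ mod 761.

761 = 42·18 + 5
18 = 3·5 + 3
5 = 1·3 + 2
3 = 1·2 + 1
2 = 2·1 + 0
gcd(18, 761) = 1, so the inverse exists.
Bézout: 1 = −7·761 + 296·18.
So 18⁻¹ ≡ 296 (mod 761).

296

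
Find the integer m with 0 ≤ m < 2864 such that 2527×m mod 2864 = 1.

2847

2864 = 1*2527 + 337
2527 = 7*337 + 168
337 = 2*168 + 1
168 = 168*1 + 0
gcd(2527, 2864) = 1, so the inverse exists.
Back-substitute for 1:
1 = 1*337 − 2*168
  = −2*2527 + 15*337
  = 15*2864 − 17*2527
So 2527⁻¹ ≡ −17 ≡ 2847 (mod 2864).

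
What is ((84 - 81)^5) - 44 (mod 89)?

21

84 - 81 = 3
(3)^5 ≡ 65 (mod 89)
65 - 44 = 21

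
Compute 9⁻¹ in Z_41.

41 = 4·9 + 5
9 = 1·5 + 4
5 = 1·4 + 1
4 = 4·1 + 0
gcd(9, 41) = 1, so the inverse exists.
Back-substitute for 1:
1 = 1·5 − 1·4
  = −1·9 + 2·5
  = 2·41 − 9·9
So 9⁻¹ ≡ −9 ≡ 32 (mod 41).

32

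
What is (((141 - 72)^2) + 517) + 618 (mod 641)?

127

141 - 72 = 69
(69)^2 ≡ 274 (mod 641)
274 + 517 = 791 ≡ 150 (mod 641)
150 + 618 = 768 ≡ 127 (mod 641)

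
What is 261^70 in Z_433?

300

70 in binary is 1000110, i.e. 70 = 64 + 4 + 2.
261^1 ≡ 261 (mod 433)
261^2 ≡ 261^2 = 68121 ≡ 140 (mod 433)
261^4 ≡ 140^2 = 19600 ≡ 115 (mod 433)
261^8 ≡ 115^2 = 13225 ≡ 235 (mod 433)
261^16 ≡ 235^2 = 55225 ≡ 234 (mod 433)
261^32 ≡ 234^2 = 54756 ≡ 198 (mod 433)
261^64 ≡ 198^2 = 39204 ≡ 234 (mod 433)
261^70 = 261^64 · 261^4 · 261^2 ≡ 234 · 115 · 140 (mod 433).
Accumulate the product:
234 · 115 = 26910 ≡ 64
64 · 140 = 8960 ≡ 300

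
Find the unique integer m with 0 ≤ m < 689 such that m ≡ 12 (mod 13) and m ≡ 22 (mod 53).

181

13⁻¹ mod 53: 13·49 ≡ 1 (mod 53), so 13⁻¹ ≡ 49.
m = 12 + 13·((22 − 12)·49 mod 53) = 12 + 13·13 = 181.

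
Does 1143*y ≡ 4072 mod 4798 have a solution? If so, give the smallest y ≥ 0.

2518

gcd(1143, 4798) = 1, so a unique solution mod 4798 exists.
1143⁻¹ ≡ 1847 (mod 4798).
y ≡ 1847*4072 ≡ 2518 (mod 4798).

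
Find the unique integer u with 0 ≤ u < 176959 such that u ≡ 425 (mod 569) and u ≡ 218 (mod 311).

569⁻¹ mod 311: 569*88 ≡ 1 (mod 311), so 569⁻¹ ≡ 88.
u = 425 + 569*((218 − 425)*88 mod 311) = 425 + 569*133 = 76102.
Check: 76102 mod 569 = 425, 76102 mod 311 = 218. ✓

76102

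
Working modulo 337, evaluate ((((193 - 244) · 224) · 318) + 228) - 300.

293

193 - 244 = -51 ≡ 286 (mod 337)
286 · 224 = 64064 ≡ 34 (mod 337)
34 · 318 = 10812 ≡ 28 (mod 337)
28 + 228 = 256
256 - 300 = -44 ≡ 293 (mod 337)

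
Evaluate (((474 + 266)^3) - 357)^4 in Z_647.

474 + 266 = 740 ≡ 93 (mod 647)
(93)^3 ≡ 136 (mod 647)
136 - 357 = -221 ≡ 426 (mod 647)
(426)^4 ≡ 218 (mod 647)

218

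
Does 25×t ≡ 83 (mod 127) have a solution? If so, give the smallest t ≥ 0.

110

gcd(25, 127) = 1, so a unique solution mod 127 exists.
25⁻¹ ≡ 61 (mod 127).
t ≡ 61×83 ≡ 110 (mod 127).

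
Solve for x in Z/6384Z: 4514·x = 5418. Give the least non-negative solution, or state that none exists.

gcd(4514, 6384) = 2, and 2 | 5418, so solutions exist.
Divide through by 2: 2257·x = 2709 (mod 3192).
2257⁻¹ ≡ 2161 (mod 3192).
x ≡ 2161·2709 ≡ 21 (mod 3192).
The smallest non-negative solution is x = 21.

21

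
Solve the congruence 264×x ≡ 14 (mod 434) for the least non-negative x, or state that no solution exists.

28

gcd(264, 434) = 2, and 2 | 14, so solutions exist.
Divide through by 2: 132×x mod 217 = 7.
132⁻¹ ≡ 97 (mod 217).
x ≡ 97×7 ≡ 28 (mod 217).
The smallest non-negative solution is x = 28.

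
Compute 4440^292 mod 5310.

2880

292 in binary is 100100100, i.e. 292 = 256 + 32 + 4.
4440^1 ≡ 4440 (mod 5310)
4440^2 ≡ 4440^2 = 19713600 ≡ 2880 (mod 5310)
4440^4 ≡ 2880^2 = 8294400 ≡ 180 (mod 5310)
4440^8 ≡ 180^2 = 32400 ≡ 540 (mod 5310)
4440^16 ≡ 540^2 = 291600 ≡ 4860 (mod 5310)
4440^32 ≡ 4860^2 = 23619600 ≡ 720 (mod 5310)
4440^64 ≡ 720^2 = 518400 ≡ 3330 (mod 5310)
4440^128 ≡ 3330^2 = 11088900 ≡ 1620 (mod 5310)
4440^256 ≡ 1620^2 = 2624400 ≡ 1260 (mod 5310)
4440^292 = 4440^256 × 4440^32 × 4440^4 ≡ 1260 × 720 × 180 (mod 5310).
Accumulate the product:
1260 × 720 = 907200 ≡ 4500
4500 × 180 = 810000 ≡ 2880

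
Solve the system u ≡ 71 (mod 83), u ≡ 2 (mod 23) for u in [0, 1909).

71

83⁻¹ mod 23: 83×5 ≡ 1 (mod 23), so 83⁻¹ ≡ 5.
u = 71 + 83×((2 − 71)×5 mod 23) = 71 + 83×0 = 71.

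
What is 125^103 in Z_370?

By square-and-multiply:
103 in binary is 1100111, i.e. 103 = 64 + 32 + 4 + 2 + 1.
125^1 ≡ 125 (mod 370)
125^2 ≡ 125^2 = 15625 ≡ 85 (mod 370)
125^4 ≡ 85^2 = 7225 ≡ 195 (mod 370)
125^8 ≡ 195^2 = 38025 ≡ 285 (mod 370)
125^16 ≡ 285^2 = 81225 ≡ 195 (mod 370)
125^32 ≡ 195^2 = 38025 ≡ 285 (mod 370)
125^64 ≡ 285^2 = 81225 ≡ 195 (mod 370)
125^103 = 125^64 × 125^32 × 125^4 × 125^2 × 125^1 ≡ 195 × 285 × 195 × 85 × 125 (mod 370).
Accumulate the product:
195 × 285 = 55575 ≡ 75
75 × 195 = 14625 ≡ 195
195 × 85 = 16575 ≡ 295
295 × 125 = 36875 ≡ 245

245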